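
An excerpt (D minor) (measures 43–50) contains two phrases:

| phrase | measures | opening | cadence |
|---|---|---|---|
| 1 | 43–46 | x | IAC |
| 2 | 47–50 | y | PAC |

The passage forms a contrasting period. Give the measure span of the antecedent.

The antecedent is the phrase ending with the weaker cadence (imperfect authentic cadence, phrase 1) and the consequent the one ending more conclusively (perfect authentic cadence, phrase 2); the antecedent is bars 43-46.

measures 43–46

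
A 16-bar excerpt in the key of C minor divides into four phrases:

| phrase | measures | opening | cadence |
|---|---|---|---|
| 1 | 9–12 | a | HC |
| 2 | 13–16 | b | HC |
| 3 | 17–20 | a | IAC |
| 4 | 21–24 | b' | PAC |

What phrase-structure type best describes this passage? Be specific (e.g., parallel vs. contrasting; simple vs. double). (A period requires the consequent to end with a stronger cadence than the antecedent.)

Four phrases in two halves: the first half (mm. 9–16) ends with a half cadence, the second (mm. 17-24) with a perfect authentic cadence — a large antecedent–consequent pair, i.e. a double period.
Phrase 3 begins with the same material as phrase 1, making it parallel.

parallel double period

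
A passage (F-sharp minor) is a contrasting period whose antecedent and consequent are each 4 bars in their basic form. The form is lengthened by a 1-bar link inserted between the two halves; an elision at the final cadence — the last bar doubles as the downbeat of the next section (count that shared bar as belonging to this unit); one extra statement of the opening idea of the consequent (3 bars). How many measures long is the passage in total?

Basic contrasting period: 4 + 4 = 8 bars.
8 (basic form) + 1 (link) + 3 (extra statement) = 12.
The elision shares a bar with the next section but does not change this unit's count.

12 measures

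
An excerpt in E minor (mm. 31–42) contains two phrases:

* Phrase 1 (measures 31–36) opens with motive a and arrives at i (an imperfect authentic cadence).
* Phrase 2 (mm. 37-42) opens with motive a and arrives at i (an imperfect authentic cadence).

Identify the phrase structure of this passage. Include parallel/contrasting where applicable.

Both phrases have the same opening (a) and the same cadence (imperfect authentic cadence): the second is a restatement, not a consequent, so this is a repeated phrase rather than a period.

repeated phrase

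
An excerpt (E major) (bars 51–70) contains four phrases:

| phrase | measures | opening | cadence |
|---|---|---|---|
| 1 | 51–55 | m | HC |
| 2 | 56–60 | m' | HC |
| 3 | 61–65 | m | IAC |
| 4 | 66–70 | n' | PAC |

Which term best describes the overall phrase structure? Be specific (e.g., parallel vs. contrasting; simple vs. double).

parallel double period

Four phrases in two halves: the first half (bars 51-60) ends with a half cadence, the second (mm. 61–70) with a perfect authentic cadence — a large antecedent–consequent pair, i.e. a double period.
Phrase 3 begins with the same material as phrase 1, making it parallel.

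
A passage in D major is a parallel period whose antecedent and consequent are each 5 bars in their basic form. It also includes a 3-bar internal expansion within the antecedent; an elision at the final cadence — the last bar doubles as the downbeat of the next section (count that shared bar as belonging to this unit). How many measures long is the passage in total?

13 measures

Basic parallel period: 5 + 5 = 10 bars.
10 (basic form) + 3 (internal expansion) = 13.
The elision shares a bar with the next section but does not change this unit's count.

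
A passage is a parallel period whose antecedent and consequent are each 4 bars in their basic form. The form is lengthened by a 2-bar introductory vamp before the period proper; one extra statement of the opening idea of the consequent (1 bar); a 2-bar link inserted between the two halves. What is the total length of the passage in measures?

Basic parallel period: 4 + 4 = 8 bars.
8 (basic form) + 2 (introduction) + 1 (extra statement) + 2 (link) = 13.

13 measures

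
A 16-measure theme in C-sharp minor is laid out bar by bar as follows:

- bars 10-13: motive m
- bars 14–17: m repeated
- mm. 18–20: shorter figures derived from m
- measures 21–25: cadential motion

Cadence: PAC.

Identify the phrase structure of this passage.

Basic idea (measures 10–13) + its repetition (measures 14–17) form the presentation; fragmentation and cadence (measures 18-25) form the continuation — the 16-bar whole is a sentence.

sentence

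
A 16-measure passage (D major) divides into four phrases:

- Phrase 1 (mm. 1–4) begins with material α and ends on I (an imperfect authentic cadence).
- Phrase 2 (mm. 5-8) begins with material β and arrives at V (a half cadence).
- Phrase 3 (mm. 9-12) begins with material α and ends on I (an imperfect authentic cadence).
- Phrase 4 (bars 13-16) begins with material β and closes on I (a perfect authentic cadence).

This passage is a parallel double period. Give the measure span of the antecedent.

In a double period the four phrases pair into a large antecedent (phrases 1–2, ending half cadence) and a large consequent (phrases 3–4, ending perfect authentic cadence). The antecedent spans bars 1-8.

measures 1–8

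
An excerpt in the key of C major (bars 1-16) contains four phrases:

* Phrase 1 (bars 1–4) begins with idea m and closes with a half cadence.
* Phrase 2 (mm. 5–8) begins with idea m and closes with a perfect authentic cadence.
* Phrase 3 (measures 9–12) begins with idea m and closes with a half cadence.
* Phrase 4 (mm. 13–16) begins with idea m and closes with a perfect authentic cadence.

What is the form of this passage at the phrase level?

The cadence pattern HC–PAC–HC–PAC is weak–strong twice, and phrases 3–4 restate phrases 1–2: a period heard twice, not a double period (which would end weakly at phrase 2).

repeated period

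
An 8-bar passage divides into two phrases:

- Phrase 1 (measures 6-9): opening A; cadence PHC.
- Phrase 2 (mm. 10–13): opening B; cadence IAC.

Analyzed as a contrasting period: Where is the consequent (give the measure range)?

measures 10–13

The antecedent is the phrase ending with the weaker cadence (Phrygian half cadence, phrase 1) and the consequent the one ending more conclusively (imperfect authentic cadence, phrase 2); the consequent is mm. 10–13.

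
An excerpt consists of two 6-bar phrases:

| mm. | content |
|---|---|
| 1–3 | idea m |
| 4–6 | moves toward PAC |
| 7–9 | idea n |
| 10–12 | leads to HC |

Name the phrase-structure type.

phrase group

The second phrase closes with a half cadence, which is not stronger than the first phrase's perfect authentic cadence; without a weak→strong cadential pair there is no antecedent–consequent relationship, so this is a phrase group rather than a period.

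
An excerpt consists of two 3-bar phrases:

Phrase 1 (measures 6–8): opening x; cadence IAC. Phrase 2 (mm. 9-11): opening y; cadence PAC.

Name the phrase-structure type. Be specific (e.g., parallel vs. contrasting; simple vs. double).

contrasting period

Phrase 1 ends with an imperfect authentic cadence (weaker) and phrase 2 with a perfect authentic cadence (stronger): antecedent + consequent = a period.
The two phrases open with different material (x / y), so the period is contrasting.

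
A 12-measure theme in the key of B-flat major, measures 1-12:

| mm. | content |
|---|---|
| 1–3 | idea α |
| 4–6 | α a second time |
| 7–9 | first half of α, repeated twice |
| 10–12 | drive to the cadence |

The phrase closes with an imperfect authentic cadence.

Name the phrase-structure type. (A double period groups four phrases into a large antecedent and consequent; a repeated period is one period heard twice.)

sentence

Basic idea (measures 1-3) + its repetition (measures 4–6) form the presentation; fragmentation and cadence (mm. 7–12) form the continuation — the 12-bar whole is a sentence.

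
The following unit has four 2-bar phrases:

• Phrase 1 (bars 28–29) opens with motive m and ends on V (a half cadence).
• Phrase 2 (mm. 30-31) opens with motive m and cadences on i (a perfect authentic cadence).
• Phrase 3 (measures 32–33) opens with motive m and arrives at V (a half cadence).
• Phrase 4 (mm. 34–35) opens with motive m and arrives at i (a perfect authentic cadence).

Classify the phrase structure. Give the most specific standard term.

The cadence pattern HC–PAC–HC–PAC is weak–strong twice, and phrases 3–4 restate phrases 1–2: a period heard twice, not a double period (which would end weakly at phrase 2).

repeated period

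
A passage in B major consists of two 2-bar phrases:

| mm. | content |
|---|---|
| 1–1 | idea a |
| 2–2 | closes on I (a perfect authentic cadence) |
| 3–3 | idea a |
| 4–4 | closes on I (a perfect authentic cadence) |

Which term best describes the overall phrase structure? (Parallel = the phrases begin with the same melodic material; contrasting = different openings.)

Both phrases have the same opening (a) and the same cadence (perfect authentic cadence): the second is a restatement, not a consequent, so this is a repeated phrase rather than a period.

repeated phrase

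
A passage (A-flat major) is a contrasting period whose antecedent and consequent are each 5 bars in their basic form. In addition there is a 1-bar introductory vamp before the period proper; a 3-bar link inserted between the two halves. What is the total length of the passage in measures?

Basic contrasting period: 5 + 5 = 10 bars.
10 (basic form) + 1 (introduction) + 3 (link) = 14.

14 measures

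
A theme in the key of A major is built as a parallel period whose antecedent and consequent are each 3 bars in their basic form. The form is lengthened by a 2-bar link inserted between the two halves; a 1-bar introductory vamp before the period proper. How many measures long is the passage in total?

Basic parallel period: 3 + 3 = 6 bars.
6 (basic form) + 2 (link) + 1 (introduction) = 9.

9 measures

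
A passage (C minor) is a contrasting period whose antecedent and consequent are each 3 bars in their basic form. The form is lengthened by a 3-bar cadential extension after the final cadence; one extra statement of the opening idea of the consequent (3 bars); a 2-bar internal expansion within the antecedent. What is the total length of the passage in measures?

14 measures

Basic contrasting period: 3 + 3 = 6 bars.
6 (basic form) + 3 (cadential extension) + 3 (extra statement) + 2 (internal expansion) = 14.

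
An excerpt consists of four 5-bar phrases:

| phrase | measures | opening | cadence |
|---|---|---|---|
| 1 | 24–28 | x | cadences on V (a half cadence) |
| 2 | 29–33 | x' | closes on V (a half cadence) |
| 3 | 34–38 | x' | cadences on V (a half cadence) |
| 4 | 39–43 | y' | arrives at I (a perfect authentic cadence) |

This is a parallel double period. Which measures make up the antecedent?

measures 24–33

In a double period the first pair of phrases (ending half cadence) is the large antecedent and the second pair (ending perfect authentic cadence) is the large consequent; the antecedent is measures 24–33.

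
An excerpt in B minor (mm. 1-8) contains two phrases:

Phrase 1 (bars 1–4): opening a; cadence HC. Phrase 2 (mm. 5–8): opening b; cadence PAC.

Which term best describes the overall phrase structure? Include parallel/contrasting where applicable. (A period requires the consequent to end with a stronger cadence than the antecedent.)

contrasting period

Phrase 1 ends with a half cadence (weaker) and phrase 2 with a perfect authentic cadence (stronger): antecedent + consequent = a period.
The two phrases open with different material (a / b), so the period is contrasting.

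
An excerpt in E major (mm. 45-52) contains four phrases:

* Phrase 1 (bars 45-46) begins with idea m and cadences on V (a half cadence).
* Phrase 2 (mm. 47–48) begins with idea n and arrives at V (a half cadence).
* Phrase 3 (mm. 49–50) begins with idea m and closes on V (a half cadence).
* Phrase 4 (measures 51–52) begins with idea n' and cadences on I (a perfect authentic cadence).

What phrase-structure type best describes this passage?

Four phrases in two halves: the first half (measures 45–48) ends with a half cadence, the second (measures 49–52) with a perfect authentic cadence — a large antecedent–consequent pair, i.e. a double period.
Phrase 3 begins with the same material as phrase 1, making it parallel.

parallel double period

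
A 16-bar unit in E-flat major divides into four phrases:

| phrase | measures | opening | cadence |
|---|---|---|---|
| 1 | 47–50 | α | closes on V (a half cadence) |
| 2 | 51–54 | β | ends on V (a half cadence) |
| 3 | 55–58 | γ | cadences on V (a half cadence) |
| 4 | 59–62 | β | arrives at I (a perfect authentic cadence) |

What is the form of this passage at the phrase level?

Four phrases in two halves: the first half (mm. 47–54) ends with a half cadence, the second (bars 55-62) with a perfect authentic cadence — a large antecedent–consequent pair, i.e. a double period.
Phrase 3 begins with different material from phrase 1, making it contrasting.

contrasting double period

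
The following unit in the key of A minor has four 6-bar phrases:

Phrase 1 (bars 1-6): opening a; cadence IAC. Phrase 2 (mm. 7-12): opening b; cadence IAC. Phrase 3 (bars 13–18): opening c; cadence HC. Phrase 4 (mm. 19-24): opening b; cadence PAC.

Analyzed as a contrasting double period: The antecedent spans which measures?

In a double period the four phrases pair into a large antecedent (phrases 1–2, ending imperfect authentic cadence) and a large consequent (phrases 3–4, ending perfect authentic cadence). The antecedent spans mm. 1-12.

measures 1–12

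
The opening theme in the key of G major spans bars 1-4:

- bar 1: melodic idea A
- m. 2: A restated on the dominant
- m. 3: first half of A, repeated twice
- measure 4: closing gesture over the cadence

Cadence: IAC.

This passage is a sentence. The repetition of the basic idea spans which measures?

The presentation of a sentence is the basic idea (measure 1) plus its repetition (bar 2); the repetition of the basic idea is therefore m. 2.

measures 2–2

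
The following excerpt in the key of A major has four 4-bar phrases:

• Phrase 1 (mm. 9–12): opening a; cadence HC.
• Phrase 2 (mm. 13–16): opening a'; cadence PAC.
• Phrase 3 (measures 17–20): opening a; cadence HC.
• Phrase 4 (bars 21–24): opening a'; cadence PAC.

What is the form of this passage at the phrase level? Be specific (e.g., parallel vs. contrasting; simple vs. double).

The cadence pattern HC–PAC–HC–PAC is weak–strong twice, and phrases 3–4 restate phrases 1–2: a period heard twice, not a double period (which would end weakly at phrase 2).

repeated period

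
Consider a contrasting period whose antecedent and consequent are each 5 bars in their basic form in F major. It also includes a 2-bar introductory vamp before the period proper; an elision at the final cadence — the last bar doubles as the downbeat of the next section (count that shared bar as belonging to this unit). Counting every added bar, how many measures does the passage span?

Basic contrasting period: 5 + 5 = 10 bars.
10 (basic form) + 2 (introduction) = 12.
The elision shares a bar with the next section but does not change this unit's count.

12 measures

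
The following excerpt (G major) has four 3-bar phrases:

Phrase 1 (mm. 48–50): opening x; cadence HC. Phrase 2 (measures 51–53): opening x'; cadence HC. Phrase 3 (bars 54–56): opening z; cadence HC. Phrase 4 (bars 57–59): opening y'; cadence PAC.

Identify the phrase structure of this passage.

Four phrases in two halves: the first half (mm. 48–53) ends with a half cadence, the second (mm. 54–59) with a perfect authentic cadence — a large antecedent–consequent pair, i.e. a double period.
Phrase 3 begins with different material from phrase 1, making it contrasting.

contrasting double period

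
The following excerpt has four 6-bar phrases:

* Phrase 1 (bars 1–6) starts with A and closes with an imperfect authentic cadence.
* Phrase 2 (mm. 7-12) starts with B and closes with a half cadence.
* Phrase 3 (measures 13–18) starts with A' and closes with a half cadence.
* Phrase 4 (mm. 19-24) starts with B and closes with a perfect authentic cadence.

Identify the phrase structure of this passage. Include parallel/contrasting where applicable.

Four phrases in two halves: the first half (bars 1–12) ends with a half cadence, the second (mm. 13-24) with a perfect authentic cadence — a large antecedent–consequent pair, i.e. a double period.
Phrase 3 begins with the same material as phrase 1, making it parallel.

parallel double period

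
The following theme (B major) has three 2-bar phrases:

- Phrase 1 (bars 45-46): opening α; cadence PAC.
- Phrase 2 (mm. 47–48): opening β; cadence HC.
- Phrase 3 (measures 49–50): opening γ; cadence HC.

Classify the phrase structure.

phrase group

The final phrase closes with a half cadence, which is not stronger than the preceding half cadence; the 3 phrases lack an overall antecedent–consequent design and so form a phrase group.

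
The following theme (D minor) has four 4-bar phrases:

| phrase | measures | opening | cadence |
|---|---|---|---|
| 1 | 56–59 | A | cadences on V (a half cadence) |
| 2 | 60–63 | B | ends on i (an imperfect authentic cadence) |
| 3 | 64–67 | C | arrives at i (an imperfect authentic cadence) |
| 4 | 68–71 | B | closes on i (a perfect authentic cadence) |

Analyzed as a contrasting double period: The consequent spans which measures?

measures 64–71

In a double period the four phrases pair into a large antecedent (phrases 1–2, ending imperfect authentic cadence) and a large consequent (phrases 3–4, ending perfect authentic cadence). The consequent spans mm. 64–71.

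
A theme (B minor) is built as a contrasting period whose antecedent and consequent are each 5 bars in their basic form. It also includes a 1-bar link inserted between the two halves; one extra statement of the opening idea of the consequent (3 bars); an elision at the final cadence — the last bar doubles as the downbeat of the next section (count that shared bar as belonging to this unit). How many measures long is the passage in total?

Basic contrasting period: 5 + 5 = 10 bars.
10 (basic form) + 1 (link) + 3 (extra statement) = 14.
The elision shares a bar with the next section but does not change this unit's count.

14 measures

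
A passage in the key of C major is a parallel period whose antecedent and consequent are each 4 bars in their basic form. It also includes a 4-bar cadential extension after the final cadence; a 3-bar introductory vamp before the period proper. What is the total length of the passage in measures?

Basic parallel period: 4 + 4 = 8 bars.
8 (basic form) + 4 (cadential extension) + 3 (introduction) = 15.

15 measures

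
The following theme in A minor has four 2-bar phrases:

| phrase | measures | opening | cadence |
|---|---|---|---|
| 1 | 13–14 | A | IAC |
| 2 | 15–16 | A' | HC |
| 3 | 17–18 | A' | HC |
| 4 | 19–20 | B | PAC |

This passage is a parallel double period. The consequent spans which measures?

In a double period the four phrases pair into a large antecedent (phrases 1–2, ending half cadence) and a large consequent (phrases 3–4, ending perfect authentic cadence). The consequent spans mm. 17-20.

measures 17–20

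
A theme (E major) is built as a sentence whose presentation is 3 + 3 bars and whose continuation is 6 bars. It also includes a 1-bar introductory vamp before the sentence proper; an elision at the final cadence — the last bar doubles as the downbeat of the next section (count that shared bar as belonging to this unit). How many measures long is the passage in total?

Basic sentence: 3 + 3 + 6 = 12 bars.
12 (basic form) + 1 (introduction) = 13.
The elision shares a bar with the next section but does not change this unit's count.

13 measures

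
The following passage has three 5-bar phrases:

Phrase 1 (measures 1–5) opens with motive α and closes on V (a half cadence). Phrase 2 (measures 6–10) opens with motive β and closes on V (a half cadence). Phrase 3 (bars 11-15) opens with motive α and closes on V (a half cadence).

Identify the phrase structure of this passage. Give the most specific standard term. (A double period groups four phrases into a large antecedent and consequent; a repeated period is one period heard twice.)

phrase group

The final phrase closes with a half cadence, which is not stronger than the preceding half cadence; the 3 phrases lack an overall antecedent–consequent design and so form a phrase group.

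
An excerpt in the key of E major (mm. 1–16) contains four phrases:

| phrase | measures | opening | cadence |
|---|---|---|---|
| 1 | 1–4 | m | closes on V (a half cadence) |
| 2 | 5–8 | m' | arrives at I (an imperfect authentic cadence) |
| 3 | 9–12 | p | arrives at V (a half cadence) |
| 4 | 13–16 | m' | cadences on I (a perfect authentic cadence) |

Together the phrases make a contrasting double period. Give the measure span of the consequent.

measures 9–16

In a double period the first pair of phrases (ending imperfect authentic cadence) is the large antecedent and the second pair (ending perfect authentic cadence) is the large consequent; the consequent is measures 9–16.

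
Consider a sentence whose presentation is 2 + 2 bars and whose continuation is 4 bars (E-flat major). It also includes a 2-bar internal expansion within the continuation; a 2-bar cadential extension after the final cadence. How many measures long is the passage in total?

Basic sentence: 2 + 2 + 4 = 8 bars.
8 (basic form) + 2 (internal expansion) + 2 (cadential extension) = 12.

12 measures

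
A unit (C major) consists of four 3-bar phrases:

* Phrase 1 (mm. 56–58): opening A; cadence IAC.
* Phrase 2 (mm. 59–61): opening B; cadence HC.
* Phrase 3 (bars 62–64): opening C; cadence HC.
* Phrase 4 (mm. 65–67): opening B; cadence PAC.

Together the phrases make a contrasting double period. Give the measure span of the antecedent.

measures 56–61

In a double period the first pair of phrases (ending half cadence) is the large antecedent and the second pair (ending perfect authentic cadence) is the large consequent; the antecedent is measures 56–61.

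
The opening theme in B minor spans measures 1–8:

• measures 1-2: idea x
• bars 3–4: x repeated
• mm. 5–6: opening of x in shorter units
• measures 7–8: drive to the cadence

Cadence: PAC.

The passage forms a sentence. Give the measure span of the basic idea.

The presentation of a sentence is the basic idea (measures 1–2) plus its repetition (bars 3–4); the basic idea is therefore bars 1–2.

measures 1–2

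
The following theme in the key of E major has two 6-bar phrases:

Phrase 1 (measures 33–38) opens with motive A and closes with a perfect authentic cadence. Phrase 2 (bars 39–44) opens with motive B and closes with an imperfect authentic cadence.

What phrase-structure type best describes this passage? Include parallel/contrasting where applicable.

The second phrase closes with an imperfect authentic cadence, which is not stronger than the first phrase's perfect authentic cadence; without a weak→strong cadential pair there is no antecedent–consequent relationship, so this is a phrase group rather than a period.

phrase group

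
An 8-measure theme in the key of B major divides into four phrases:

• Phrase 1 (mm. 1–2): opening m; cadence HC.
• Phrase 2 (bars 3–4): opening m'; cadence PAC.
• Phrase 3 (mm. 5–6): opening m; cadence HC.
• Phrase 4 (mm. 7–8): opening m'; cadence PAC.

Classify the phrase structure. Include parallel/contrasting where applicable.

repeated period

The cadence pattern HC–PAC–HC–PAC is weak–strong twice, and phrases 3–4 restate phrases 1–2: a period heard twice, not a double period (which would end weakly at phrase 2).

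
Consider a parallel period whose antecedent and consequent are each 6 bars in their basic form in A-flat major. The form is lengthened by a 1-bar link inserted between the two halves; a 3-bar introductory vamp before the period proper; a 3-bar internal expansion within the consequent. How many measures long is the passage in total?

19 measures

Basic parallel period: 6 + 6 = 12 bars.
12 (basic form) + 1 (link) + 3 (introduction) + 3 (internal expansion) = 19.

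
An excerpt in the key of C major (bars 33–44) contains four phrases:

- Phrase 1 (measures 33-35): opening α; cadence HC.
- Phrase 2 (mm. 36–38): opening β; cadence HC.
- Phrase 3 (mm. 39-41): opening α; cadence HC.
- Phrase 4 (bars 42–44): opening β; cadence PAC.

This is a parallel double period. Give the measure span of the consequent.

In a double period the first pair of phrases (ending half cadence) is the large antecedent and the second pair (ending perfect authentic cadence) is the large consequent; the consequent is measures 39–44.

measures 39–44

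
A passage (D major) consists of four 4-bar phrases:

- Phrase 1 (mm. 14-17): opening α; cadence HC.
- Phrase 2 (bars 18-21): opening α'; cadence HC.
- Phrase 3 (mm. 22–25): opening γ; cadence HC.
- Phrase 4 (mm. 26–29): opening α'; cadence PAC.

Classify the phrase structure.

Four phrases in two halves: the first half (mm. 14-21) ends with a half cadence, the second (bars 22–29) with a perfect authentic cadence — a large antecedent–consequent pair, i.e. a double period.
Phrase 3 begins with different material from phrase 1, making it contrasting.

contrasting double period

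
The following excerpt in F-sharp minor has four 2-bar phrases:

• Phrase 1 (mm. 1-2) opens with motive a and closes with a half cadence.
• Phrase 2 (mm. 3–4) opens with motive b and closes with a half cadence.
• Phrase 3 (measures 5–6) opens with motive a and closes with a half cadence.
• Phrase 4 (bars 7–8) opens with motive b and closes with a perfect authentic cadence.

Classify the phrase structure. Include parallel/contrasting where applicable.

parallel double period

Four phrases in two halves: the first half (mm. 1–4) ends with a half cadence, the second (bars 5–8) with a perfect authentic cadence — a large antecedent–consequent pair, i.e. a double period.
Phrase 3 begins with the same material as phrase 1, making it parallel.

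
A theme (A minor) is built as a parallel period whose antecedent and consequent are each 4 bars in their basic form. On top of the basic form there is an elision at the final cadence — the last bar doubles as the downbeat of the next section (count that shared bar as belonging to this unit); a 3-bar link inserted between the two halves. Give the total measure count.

Basic parallel period: 4 + 4 = 8 bars.
8 (basic form) + 3 (link) = 11.
The elision shares a bar with the next section but does not change this unit's count.

11 measures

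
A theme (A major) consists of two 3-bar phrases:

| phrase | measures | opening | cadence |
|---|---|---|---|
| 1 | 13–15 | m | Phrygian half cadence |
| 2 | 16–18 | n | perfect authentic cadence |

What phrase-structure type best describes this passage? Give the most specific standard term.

Phrase 1 ends with a Phrygian half cadence (weaker) and phrase 2 with a perfect authentic cadence (stronger): antecedent + consequent = a period.
The two phrases open with different material (m / n), so the period is contrasting.

contrasting period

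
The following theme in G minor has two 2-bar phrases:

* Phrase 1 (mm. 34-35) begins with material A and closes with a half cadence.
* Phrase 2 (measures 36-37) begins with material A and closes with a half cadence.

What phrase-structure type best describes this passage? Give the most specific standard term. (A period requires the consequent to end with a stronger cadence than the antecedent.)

Both phrases have the same opening (A) and the same cadence (half cadence): the second is a restatement, not a consequent, so this is a repeated phrase rather than a period.

repeated phrase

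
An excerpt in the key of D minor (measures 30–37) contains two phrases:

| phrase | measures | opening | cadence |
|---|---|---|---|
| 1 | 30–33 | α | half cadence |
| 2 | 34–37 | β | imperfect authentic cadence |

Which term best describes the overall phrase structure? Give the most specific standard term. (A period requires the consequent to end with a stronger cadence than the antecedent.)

Phrase 1 ends with a half cadence (weaker) and phrase 2 with an imperfect authentic cadence (stronger): antecedent + consequent = a period.
The two phrases open with different material (α / β), so the period is contrasting.

contrasting period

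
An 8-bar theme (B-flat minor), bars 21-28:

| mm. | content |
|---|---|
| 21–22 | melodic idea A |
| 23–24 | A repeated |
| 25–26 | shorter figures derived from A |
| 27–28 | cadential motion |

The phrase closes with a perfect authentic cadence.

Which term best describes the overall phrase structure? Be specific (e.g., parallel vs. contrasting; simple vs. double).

sentence

Basic idea (bars 21–22) + its repetition (bars 23–24) form the presentation; fragmentation and cadence (bars 25–28) form the continuation — the 8-bar whole is a sentence.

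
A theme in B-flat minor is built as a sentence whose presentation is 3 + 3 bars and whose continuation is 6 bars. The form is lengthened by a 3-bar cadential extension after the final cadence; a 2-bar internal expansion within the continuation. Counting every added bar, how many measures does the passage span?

17 measures

Basic sentence: 3 + 3 + 6 = 12 bars.
12 (basic form) + 3 (cadential extension) + 2 (internal expansion) = 17.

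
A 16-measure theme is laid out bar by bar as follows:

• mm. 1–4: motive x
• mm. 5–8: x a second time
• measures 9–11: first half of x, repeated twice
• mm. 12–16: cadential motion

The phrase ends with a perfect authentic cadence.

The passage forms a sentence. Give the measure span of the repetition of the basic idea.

measures 5–8

The presentation of a sentence is the basic idea (mm. 1–4) plus its repetition (measures 5–8); the repetition of the basic idea is therefore bars 5–8.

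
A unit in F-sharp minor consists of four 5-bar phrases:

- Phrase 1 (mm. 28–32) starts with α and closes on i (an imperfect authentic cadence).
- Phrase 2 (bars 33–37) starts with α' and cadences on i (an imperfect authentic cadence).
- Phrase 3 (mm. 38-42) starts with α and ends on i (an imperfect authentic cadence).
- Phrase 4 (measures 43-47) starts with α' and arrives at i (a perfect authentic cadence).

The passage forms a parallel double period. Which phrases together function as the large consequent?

phrases 3 and 4

In a double period the first pair of phrases (ending imperfect authentic cadence) is the large antecedent and the second pair (ending perfect authentic cadence) is the large consequent; the consequent is phrases 3 and 4.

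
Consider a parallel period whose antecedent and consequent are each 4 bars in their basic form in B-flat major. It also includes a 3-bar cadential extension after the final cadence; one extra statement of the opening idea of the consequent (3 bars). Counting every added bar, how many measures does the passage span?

14 measures

Basic parallel period: 4 + 4 = 8 bars.
8 (basic form) + 3 (cadential extension) + 3 (extra statement) = 14.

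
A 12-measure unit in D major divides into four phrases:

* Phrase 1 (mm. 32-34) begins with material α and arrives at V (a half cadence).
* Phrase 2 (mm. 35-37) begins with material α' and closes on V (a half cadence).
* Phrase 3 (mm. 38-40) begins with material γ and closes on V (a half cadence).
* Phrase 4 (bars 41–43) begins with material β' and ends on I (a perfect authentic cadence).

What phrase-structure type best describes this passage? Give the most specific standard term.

contrasting double period

Four phrases in two halves: the first half (bars 32–37) ends with a half cadence, the second (bars 38–43) with a perfect authentic cadence — a large antecedent–consequent pair, i.e. a double period.
Phrase 3 begins with different material from phrase 1, making it contrasting.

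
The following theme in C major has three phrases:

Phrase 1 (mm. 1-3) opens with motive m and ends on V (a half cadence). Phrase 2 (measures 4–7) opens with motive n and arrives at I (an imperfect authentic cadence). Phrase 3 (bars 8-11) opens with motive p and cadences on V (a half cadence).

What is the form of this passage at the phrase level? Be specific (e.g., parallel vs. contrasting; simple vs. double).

phrase group

The final phrase closes with a half cadence, which is not stronger than the preceding imperfect authentic cadence; the 3 phrases lack an overall antecedent–consequent design and so form a phrase group.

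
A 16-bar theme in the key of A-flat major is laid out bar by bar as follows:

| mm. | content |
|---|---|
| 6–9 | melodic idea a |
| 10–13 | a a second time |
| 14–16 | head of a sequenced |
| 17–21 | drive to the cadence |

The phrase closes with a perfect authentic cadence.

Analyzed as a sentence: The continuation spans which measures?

After the presentation (mm. 6–13), the continuation covers the fragmentation through the cadence: measures 14–21.

measures 14–21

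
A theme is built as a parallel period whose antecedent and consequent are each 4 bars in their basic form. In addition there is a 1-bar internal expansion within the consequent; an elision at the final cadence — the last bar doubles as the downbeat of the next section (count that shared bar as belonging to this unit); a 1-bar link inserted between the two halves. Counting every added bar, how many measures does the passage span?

Basic parallel period: 4 + 4 = 8 bars.
8 (basic form) + 1 (internal expansion) + 1 (link) = 10.
The elision shares a bar with the next section but does not change this unit's count.

10 measures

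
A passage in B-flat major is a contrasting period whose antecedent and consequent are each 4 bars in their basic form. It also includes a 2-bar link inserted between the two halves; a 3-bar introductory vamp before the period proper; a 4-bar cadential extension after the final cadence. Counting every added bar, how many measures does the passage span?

Basic contrasting period: 4 + 4 = 8 bars.
8 (basic form) + 2 (link) + 3 (introduction) + 4 (cadential extension) = 17.

17 measures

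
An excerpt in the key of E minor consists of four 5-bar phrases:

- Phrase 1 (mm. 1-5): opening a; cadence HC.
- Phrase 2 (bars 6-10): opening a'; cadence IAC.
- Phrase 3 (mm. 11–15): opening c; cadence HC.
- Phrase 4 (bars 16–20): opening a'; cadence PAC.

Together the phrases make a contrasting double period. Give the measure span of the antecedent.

measures 1–10

In a double period the first pair of phrases (ending imperfect authentic cadence) is the large antecedent and the second pair (ending perfect authentic cadence) is the large consequent; the antecedent is measures 1–10.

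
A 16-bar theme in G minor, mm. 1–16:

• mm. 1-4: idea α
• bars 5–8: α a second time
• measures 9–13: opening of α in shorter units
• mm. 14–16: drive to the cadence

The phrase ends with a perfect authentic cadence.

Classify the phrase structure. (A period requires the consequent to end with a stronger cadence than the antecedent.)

sentence

Basic idea (measures 1–4) + its repetition (mm. 5–8) form the presentation; fragmentation and cadence (mm. 9-16) form the continuation — the 16-bar whole is a sentence.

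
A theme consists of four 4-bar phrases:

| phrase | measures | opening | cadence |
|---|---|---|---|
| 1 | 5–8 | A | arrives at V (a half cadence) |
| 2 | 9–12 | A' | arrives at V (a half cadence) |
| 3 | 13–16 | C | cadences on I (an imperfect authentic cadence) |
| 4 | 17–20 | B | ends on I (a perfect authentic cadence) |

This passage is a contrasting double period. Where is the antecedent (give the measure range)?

measures 5–12

In a double period the four phrases pair into a large antecedent (phrases 1–2, ending half cadence) and a large consequent (phrases 3–4, ending perfect authentic cadence). The antecedent spans mm. 5-12.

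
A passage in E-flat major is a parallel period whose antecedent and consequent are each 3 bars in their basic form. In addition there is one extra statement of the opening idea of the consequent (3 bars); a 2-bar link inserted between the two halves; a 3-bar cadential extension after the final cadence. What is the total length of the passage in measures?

Basic parallel period: 3 + 3 = 6 bars.
6 (basic form) + 3 (extra statement) + 2 (link) + 3 (cadential extension) = 14.

14 measures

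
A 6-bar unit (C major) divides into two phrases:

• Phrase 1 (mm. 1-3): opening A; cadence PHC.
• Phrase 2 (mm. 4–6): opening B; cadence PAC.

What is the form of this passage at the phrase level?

contrasting period

Phrase 1 ends with a Phrygian half cadence (weaker) and phrase 2 with a perfect authentic cadence (stronger): antecedent + consequent = a period.
The two phrases open with different material (A / B), so the period is contrasting.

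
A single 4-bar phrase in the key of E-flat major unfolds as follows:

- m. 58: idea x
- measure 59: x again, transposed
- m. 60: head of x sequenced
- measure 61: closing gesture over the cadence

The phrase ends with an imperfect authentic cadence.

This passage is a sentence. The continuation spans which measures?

measures 60–61

After the presentation (mm. 58–59), the continuation covers the fragmentation through the cadence: mm. 60-61.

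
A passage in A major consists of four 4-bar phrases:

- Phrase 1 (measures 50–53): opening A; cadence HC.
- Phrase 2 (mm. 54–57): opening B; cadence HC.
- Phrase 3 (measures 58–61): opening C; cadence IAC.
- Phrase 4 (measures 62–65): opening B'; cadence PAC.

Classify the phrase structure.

Four phrases in two halves: the first half (bars 50-57) ends with a half cadence, the second (bars 58-65) with a perfect authentic cadence — a large antecedent–consequent pair, i.e. a double period.
Phrase 3 begins with different material from phrase 1, making it contrasting.

contrasting double period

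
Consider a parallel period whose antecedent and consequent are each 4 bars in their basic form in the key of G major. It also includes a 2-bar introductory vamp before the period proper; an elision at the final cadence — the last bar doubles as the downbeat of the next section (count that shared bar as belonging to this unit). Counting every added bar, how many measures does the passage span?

Basic parallel period: 4 + 4 = 8 bars.
8 (basic form) + 2 (introduction) = 10.
The elision shares a bar with the next section but does not change this unit's count.

10 measures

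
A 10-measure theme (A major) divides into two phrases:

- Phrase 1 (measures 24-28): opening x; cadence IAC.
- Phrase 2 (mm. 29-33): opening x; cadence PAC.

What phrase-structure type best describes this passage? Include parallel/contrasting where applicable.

Phrase 1 ends with an imperfect authentic cadence (weaker) and phrase 2 with a perfect authentic cadence (stronger): antecedent + consequent = a period.
The two phrases open with the same material (x / x), so the period is parallel.

parallel period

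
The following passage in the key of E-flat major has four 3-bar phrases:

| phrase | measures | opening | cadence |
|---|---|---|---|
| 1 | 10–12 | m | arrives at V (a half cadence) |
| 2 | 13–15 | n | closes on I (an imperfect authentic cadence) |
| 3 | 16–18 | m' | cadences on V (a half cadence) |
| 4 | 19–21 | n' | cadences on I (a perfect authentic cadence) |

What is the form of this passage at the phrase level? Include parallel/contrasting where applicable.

Four phrases in two halves: the first half (mm. 10–15) ends with an imperfect authentic cadence, the second (mm. 16–21) with a perfect authentic cadence — a large antecedent–consequent pair, i.e. a double period.
Phrase 3 begins with the same material as phrase 1, making it parallel.

parallel double period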